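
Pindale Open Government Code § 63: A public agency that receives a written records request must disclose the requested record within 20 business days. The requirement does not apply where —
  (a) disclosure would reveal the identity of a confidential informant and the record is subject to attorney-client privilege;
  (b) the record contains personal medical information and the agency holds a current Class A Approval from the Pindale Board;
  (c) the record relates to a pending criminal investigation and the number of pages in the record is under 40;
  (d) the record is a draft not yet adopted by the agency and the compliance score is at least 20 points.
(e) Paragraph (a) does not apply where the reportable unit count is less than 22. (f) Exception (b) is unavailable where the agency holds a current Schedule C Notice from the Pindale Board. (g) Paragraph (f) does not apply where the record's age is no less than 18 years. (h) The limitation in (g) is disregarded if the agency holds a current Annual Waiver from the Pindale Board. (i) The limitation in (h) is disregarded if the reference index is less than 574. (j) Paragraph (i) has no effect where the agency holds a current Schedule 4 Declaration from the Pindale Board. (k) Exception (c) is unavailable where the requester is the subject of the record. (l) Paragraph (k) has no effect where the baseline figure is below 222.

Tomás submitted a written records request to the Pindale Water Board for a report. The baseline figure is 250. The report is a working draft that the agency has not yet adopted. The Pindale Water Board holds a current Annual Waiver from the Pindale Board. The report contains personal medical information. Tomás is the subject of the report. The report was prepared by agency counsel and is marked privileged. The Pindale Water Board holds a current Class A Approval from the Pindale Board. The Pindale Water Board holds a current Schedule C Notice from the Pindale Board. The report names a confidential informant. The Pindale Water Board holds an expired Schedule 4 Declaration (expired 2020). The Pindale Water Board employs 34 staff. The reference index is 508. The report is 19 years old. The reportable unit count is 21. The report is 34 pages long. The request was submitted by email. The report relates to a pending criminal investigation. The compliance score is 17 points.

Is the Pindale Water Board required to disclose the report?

Exception (a)'s conditions are all satisfied: the report names a confidential informant; the report is privileged. However, paragraph (e) must be considered: (e) operates against (a): the reportable unit count is 21, less than the 22 limit. Exception (a) does not apply.
All of (b)'s requirements are met (the report contains personal medical information; a current Class A Approval is held). As to paragraphs (f)–(j): (f) would limit (b) — a current Schedule C Notice is held — but (g) sets (f) aside: (g) applies — the record's age is 19 years, meeting the 18 years threshold. (h) would limit (g) — a current Annual Waiver is held — but (i) sets (h) aside: (i) operates against (h): the reference index is 508, less than the 574 limit. (j) is not triggered (there is no Schedule 4 Declaration in force), so (i) stands. Exception (b) stands.
Exception (c) is satisfied on its face — the report relates to a pending investigation; the number of pages in the record is 34, under the 40 limit. However, paragraphs (k)–(l) must be considered: (k) is triggered — Tomás is the subject of the report. (l), which would lift (k), is not engaged — the baseline figure is 250, not below 222. So (c) is unavailable.
Exception (d) does not apply: the compliance score is 17 points, short of 20 points.

No — exception (b) applies; the Pindale Water Board is not required to disclose the report.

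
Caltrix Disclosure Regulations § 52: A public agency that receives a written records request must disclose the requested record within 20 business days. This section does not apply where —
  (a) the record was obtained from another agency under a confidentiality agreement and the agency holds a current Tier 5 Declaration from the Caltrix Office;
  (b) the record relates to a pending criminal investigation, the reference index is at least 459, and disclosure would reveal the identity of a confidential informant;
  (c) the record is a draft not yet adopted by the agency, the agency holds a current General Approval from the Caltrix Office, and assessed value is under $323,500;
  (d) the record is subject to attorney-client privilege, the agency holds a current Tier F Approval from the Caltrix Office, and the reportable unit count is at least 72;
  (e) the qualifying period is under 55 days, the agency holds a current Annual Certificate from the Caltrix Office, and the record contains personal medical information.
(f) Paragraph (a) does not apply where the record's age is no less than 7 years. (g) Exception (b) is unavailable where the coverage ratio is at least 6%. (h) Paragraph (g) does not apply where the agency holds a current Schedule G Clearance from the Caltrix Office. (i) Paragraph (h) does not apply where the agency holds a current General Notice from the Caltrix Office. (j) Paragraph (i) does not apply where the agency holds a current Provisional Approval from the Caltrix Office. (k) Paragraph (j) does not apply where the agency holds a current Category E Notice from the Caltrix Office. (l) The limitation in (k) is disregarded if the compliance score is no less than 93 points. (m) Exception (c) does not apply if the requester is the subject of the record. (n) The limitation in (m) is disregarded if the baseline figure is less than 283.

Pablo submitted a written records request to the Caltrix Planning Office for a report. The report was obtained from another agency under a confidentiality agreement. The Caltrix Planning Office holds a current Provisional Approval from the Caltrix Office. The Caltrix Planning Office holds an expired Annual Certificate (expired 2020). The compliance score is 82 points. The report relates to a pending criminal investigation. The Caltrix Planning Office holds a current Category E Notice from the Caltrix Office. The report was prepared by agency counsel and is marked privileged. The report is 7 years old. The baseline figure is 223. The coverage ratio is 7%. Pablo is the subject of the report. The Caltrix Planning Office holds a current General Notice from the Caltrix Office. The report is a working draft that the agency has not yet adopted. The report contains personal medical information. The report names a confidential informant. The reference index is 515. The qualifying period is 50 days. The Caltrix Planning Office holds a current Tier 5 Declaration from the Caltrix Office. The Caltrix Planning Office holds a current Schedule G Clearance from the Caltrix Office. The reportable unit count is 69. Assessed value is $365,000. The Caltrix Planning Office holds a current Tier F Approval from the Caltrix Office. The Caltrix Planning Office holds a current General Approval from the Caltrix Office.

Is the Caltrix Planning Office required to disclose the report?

Exception (a) is satisfied on its face — the report was obtained under a confidentiality agreement; a current Tier 5 Declaration is held. However, paragraph (f) must be considered: (f) is engaged — the record's age is 7 years, meeting the 7 years threshold. (a) is therefore removed.
All of (b)'s requirements are met (the report relates to a pending investigation; the reference index is 515, meeting the 459 threshold; the report names a confidential informant). But applying paragraphs (g)–(l): (g) applies — the coverage ratio is 7%, meeting the 6% threshold. (h) is triggered (a current Schedule G Clearance is held), but is itself disapplied by (i): (i) operates — a current General Notice is held. (j) would limit (i) — a current Provisional Approval is held — but (k) sets (j) aside: (k) operates against (j): a current Category E Notice is held. (l), which would lift (k), is not engaged — the compliance score is 82 points, short of 93 points. Exception (b) does not apply.
Exception (c) fails — assessed value is $365,000, not under $323,500.
Exception (d) requires that the reportable unit count is at least 72; but the reportable unit count is 69, short of 72, so (d) is unavailable.
Exception (e) requires that the agency holds a current Annual Certificate from the Caltrix Office; but the Annual Certificate is not current, so (e) is unavailable.
None of the exceptions is available; § 52 applies in full.

Yes — the Caltrix Planning Office must disclose the report.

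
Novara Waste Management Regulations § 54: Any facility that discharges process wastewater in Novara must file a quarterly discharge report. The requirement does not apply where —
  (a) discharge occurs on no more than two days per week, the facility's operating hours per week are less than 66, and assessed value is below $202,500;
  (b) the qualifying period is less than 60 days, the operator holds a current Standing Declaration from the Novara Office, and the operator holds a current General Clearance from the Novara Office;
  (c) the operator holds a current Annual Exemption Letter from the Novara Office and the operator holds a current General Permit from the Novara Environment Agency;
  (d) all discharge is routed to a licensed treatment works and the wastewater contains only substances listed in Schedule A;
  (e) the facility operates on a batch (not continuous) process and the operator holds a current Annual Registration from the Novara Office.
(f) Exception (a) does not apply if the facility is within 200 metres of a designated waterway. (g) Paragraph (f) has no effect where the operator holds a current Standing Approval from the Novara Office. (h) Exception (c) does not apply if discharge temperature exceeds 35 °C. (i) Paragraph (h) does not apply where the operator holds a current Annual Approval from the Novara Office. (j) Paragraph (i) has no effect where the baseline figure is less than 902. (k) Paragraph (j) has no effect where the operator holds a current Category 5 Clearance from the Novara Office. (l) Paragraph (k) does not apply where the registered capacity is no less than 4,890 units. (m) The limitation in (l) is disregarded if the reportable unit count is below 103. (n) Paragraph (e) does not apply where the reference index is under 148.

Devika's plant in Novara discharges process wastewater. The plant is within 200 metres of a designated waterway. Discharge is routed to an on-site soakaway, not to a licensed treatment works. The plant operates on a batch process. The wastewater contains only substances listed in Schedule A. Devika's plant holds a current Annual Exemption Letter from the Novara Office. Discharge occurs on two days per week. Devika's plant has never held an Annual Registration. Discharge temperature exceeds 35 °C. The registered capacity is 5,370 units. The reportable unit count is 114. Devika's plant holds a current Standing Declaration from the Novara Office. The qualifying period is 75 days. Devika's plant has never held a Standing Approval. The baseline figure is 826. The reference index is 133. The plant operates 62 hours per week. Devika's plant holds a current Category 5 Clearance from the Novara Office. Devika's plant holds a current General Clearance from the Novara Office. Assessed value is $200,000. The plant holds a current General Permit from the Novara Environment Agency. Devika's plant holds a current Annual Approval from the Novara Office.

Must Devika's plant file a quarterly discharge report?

Yes — Devika's plant must file a quarterly discharge report.

Exception (a) is satisfied on its face — discharge occurs on no more than two days per week; the facility's operating hours per week are 62, less than the 66 limit; assessed value is $200,000, below the $202,500 limit. However, paragraphs (f)–(g) must be considered: (f) operates against (a): the plant is within 200 m of a designated waterway. (g), which would lift (f), is not engaged — the Standing Approval is not current. Exception (a) does not apply.
Exception (b) fails — the qualifying period is 75 days, not less than 60 days.
Exception (c): a current Annual Exemption Letter is held; a current General Permit is held — every condition holds. But applying paragraphs (h)–(m): (h) operates against (c): discharge temperature exceeds 35 °C. (i) is engaged (a current Annual Approval is held), but is itself disapplied by (j): (j) operates — the baseline figure is 826, less than the 902 limit. (k) would limit (j) — a current Category 5 Clearance is held — but (l) sets (k) aside: (l) operates against (k): the registered capacity is 5,370 units, meeting the 4,890 units threshold. (m) does not operate here (the reportable unit count is 114, not below 103), so (l) stands. So (c) is unavailable.
Exception (d) fails — discharge is not routed to a licensed treatment works.
Exception (e) does not apply: no current Annual Registration is held.
No exception applies. The general rule governs.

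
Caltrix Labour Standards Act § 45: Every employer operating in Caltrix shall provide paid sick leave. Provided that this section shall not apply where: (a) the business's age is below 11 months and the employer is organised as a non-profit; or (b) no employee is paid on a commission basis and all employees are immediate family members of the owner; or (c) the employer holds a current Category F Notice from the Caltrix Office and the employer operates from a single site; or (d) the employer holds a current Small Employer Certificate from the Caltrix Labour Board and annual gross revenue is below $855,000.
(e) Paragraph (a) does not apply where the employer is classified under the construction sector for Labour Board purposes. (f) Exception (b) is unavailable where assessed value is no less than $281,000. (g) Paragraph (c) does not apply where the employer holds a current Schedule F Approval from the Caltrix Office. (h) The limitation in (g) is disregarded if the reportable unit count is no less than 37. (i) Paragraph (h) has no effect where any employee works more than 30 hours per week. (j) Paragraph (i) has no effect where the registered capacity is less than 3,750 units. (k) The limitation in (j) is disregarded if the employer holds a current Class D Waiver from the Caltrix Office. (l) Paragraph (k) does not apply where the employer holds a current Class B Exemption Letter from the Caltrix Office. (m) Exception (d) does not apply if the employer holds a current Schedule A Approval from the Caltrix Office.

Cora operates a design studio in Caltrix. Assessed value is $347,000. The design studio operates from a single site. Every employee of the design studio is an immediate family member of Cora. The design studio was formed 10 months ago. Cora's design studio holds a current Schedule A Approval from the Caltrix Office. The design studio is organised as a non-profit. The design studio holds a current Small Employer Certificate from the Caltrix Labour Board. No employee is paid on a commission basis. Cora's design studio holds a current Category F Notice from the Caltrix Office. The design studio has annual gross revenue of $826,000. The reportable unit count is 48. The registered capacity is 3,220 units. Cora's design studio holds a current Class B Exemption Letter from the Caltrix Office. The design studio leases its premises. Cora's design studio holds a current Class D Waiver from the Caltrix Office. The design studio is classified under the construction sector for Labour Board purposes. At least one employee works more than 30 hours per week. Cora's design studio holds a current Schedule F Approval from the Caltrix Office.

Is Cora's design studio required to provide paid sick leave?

No — exception (c) applies; Cora's design studio is not required to provide paid sick leave.

Exception (a): the business's age is 10 months, below the 11 months limit; the employer is a non-profit — every condition holds. Turning to paragraph (e): (e) is triggered — the design studio is classified under the construction sector. (a) is therefore removed.
Exception (b): no employee is paid on commission; every employee is an immediate family member — every condition holds. But: (f) operates against (b): assessed value is $347,000, meeting the $281,000 threshold. Exception (b) does not apply.
Exception (c) is satisfied on its face — a current Category F Notice is held; the employer operates from a single site. As to paragraphs (g)–(l): (g) operates (a current Schedule F Approval is held), but is itself disapplied by (h): (h) operates against (g): the reportable unit count is 48, meeting the 37 threshold. (i) would limit (h) — at least one employee exceeds 30 hours/week — but (j) sets (i) aside: (j) operates — the registered capacity is 3,220 units, less than the 3,750 units limit. (k) would limit (j) — a current Class D Waiver is held — but (l) sets (k) aside: (l) applies — a current Class B Exemption Letter is held. Exception (c) stands.
All of (d)'s requirements are met (a current Small Employer Certificate is held; annual gross revenue is $826,000, below the $855,000 limit). But applying paragraph (m): (m) operates against (d): a current Schedule A Approval is held. So (d) is unavailable.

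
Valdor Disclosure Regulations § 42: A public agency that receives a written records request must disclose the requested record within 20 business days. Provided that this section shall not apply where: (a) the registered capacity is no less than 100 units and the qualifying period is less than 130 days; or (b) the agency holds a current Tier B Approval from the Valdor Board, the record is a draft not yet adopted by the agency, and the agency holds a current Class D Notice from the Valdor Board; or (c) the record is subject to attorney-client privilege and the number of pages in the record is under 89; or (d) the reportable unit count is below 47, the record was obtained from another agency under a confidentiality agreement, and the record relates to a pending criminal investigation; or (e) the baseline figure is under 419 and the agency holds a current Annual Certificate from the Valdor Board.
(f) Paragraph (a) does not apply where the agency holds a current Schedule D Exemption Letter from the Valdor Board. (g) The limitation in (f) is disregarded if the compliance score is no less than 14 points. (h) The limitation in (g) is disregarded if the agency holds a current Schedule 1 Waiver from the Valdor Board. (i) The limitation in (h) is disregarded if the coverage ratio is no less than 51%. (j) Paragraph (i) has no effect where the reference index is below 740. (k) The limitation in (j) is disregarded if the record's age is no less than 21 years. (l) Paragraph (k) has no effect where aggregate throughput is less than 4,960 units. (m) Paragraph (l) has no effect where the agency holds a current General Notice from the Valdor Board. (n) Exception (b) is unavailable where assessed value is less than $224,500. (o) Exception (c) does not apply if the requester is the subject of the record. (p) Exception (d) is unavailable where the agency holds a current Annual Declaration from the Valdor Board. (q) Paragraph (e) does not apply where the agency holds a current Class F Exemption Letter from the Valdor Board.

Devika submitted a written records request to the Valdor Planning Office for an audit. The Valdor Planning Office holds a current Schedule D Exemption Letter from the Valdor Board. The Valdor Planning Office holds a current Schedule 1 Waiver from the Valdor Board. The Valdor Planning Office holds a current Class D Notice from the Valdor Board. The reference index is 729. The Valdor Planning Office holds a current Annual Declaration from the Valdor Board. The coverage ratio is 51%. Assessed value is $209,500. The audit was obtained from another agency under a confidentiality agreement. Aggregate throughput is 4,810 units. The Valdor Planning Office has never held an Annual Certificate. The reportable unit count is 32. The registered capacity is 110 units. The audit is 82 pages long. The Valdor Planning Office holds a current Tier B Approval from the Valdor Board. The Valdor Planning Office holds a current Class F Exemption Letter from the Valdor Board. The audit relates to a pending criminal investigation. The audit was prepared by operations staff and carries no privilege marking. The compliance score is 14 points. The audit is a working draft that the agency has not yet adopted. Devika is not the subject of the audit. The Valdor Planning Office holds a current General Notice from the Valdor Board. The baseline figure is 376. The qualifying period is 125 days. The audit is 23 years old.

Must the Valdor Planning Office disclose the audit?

No — exception (a) applies; the Valdor Planning Office is not required to disclose the audit.

All of (a)'s requirements are met (the registered capacity is 110 units, meeting the 100 units threshold; the qualifying period is 125 days, less than the 130 days limit). Considering the limiting provisions: (f) would limit (a) — a current Schedule D Exemption Letter is held — but (g) sets (f) aside: (g) operates against (f): the compliance score is 14 points, meeting the 14 points threshold. (h) would limit (g) — a current Schedule 1 Waiver is held — but (i) sets (h) aside: (i) is triggered — the coverage ratio is 51%, meeting the 51% threshold. (j) is engaged (the reference index is 729, below the 740 limit), but yields to (k): (k) operates against (j): the record's age is 23 years, meeting the 21 years threshold. (l) would limit (k) — aggregate throughput is 4,810 units, less than the 4,960 units limit — but (m) sets (l) aside: (m) is triggered — a current General Notice is held. So (a) applies.
Exception (b): a current Tier B Approval is held; the audit is an unadopted draft; a current Class D Notice is held — every condition holds. Turning to paragraph (n): (n) is triggered — assessed value is $209,500, less than the $224,500 limit. So (b) is unavailable.
Exception (c) requires that the record is subject to attorney-client privilege; but the audit carries no privilege marking, so (c) is unavailable.
Exception (d)'s conditions are all satisfied: the reportable unit count is 32, below the 47 limit; the audit was obtained under a confidentiality agreement; the audit relates to a pending investigation. But applying paragraph (p): (p) operates — a current Annual Declaration is held. So (d) is unavailable.
Exception (e) does not apply: the Annual Certificate is not current.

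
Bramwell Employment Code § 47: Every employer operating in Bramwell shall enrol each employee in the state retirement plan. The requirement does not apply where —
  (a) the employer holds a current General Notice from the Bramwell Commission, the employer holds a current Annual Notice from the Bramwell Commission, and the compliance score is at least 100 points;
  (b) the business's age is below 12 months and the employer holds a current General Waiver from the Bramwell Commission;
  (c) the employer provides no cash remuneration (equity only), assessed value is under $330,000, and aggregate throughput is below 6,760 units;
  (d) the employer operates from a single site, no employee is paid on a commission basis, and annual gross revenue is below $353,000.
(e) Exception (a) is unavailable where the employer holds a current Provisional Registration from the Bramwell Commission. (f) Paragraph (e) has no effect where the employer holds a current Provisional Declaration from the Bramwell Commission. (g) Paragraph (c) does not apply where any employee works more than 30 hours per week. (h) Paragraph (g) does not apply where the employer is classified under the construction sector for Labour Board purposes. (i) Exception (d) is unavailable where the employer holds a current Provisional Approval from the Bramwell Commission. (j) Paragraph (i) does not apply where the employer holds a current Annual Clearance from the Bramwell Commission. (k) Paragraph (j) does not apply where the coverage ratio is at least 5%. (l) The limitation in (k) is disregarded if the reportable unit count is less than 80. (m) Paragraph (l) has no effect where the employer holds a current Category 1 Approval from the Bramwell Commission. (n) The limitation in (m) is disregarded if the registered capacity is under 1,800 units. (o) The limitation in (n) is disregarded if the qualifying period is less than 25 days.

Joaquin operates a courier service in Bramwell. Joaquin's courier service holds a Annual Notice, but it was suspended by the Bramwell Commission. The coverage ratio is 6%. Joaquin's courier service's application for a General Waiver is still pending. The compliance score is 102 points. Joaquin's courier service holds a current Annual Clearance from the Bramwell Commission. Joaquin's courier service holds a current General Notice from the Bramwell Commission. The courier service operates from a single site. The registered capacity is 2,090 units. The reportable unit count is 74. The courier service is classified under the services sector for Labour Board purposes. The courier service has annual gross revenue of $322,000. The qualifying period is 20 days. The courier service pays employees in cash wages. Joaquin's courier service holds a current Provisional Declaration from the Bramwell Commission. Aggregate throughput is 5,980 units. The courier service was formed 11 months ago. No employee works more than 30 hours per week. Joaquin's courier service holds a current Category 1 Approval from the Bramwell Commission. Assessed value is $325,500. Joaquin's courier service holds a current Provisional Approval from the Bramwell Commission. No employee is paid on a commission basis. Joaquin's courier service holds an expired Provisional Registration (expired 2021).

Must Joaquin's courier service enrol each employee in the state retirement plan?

Yes — Joaquin's courier service must enrol each employee in the state retirement plan.

Exception (a) fails — no current Annual Notice is held.
Exception (b) does not apply: there is no General Waiver in force.
Exception (c) fails — employees are paid cash wages.
Exception (d): the employer operates from a single site; no employee is paid on commission; annual gross revenue is $322,000, below the $353,000 limit — every condition holds. But applying paragraphs (i)–(o): (i) operates against (d): a current Provisional Approval is held. (j) is engaged (a current Annual Clearance is held), but is displaced by (k): (k) operates against (j): the coverage ratio is 6%, meeting the 5% threshold. (l) operates (the reportable unit count is 74, less than the 80 limit), but is displaced by (m): (m) is engaged — a current Category 1 Approval is held. (n), which would lift (m), does not operate here — the registered capacity is 2,090 units, not under 1,800 units. So (d) is unavailable.
No exception displaces § 47.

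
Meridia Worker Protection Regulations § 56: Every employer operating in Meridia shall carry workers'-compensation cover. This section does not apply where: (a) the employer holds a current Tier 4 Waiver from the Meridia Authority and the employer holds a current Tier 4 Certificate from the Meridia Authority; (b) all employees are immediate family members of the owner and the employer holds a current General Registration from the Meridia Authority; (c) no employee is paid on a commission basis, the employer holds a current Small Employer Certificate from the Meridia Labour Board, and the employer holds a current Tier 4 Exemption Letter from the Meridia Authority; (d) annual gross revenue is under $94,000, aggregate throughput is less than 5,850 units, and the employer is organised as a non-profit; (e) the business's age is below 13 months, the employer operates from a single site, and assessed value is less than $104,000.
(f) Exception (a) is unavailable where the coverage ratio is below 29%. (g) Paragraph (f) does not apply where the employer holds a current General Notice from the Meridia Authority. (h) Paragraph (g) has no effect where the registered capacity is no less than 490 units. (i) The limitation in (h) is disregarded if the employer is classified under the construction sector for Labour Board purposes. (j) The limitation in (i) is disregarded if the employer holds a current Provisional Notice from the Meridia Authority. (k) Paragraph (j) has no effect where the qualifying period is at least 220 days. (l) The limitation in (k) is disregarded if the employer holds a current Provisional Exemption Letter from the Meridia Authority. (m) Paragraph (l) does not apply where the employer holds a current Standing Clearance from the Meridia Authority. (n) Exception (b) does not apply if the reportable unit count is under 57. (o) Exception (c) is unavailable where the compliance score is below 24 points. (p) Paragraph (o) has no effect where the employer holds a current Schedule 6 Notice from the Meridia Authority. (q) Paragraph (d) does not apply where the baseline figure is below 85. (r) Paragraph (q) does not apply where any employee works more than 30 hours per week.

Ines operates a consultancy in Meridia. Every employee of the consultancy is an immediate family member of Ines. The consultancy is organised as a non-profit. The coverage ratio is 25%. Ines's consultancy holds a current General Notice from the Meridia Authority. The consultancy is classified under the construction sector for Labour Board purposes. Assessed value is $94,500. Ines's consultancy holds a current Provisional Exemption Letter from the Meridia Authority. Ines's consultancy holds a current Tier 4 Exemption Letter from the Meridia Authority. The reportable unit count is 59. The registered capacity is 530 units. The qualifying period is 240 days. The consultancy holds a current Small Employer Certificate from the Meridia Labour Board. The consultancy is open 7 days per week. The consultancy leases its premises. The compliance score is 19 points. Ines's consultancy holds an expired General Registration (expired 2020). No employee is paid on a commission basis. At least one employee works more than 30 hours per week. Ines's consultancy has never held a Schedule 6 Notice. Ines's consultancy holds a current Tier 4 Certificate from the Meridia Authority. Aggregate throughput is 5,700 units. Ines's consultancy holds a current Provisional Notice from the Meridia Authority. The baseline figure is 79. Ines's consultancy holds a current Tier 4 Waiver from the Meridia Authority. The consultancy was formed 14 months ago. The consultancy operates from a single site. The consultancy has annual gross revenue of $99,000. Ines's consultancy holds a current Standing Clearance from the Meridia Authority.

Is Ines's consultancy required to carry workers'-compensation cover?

Exception (a): a current Tier 4 Waiver is held; a current Tier 4 Certificate is held — every condition holds. Applying paragraphs (f)–(m): (f) is triggered (the coverage ratio is 25%, below the 29% limit), but is set aside by (g): (g) is engaged — a current General Notice is held. (h) would limit (g) — the registered capacity is 530 units, meeting the 490 units threshold — but (i) sets (h) aside: (i) operates against (h): the consultancy is classified under the construction sector. (j) would limit (i) — a current Provisional Notice is held — but (k) sets (j) aside: (k) operates against (j): the qualifying period is 240 days, meeting the 220 days threshold. (l) is engaged (a current Provisional Exemption Letter is held), but is itself disapplied by (m): (m) is triggered — a current Standing Clearance is held. (a) remains available.
Exception (b) requires that the employer holds a current General Registration from the Meridia Authority; but the General Registration is not current, so (b) is unavailable.
Exception (c) is satisfied on its face — no employee is paid on commission; a current Small Employer Certificate is held; a current Tier 4 Exemption Letter is held. However, paragraphs (o)–(p) must be considered: (o) applies — the compliance score is 19 points, below the 24 points limit. (p) does not operate here (no current Schedule 6 Notice is held), so (o) stands. (c) is therefore removed.
Exception (d) requires that annual gross revenue is under $94,000; but annual gross revenue is $99,000, not under $94,000, so (d) is unavailable.
Exception (e) fails — the business's age is 14 months, not below 13 months.

No — exception (a) applies; Ines's consultancy is not required to carry workers'-compensation cover.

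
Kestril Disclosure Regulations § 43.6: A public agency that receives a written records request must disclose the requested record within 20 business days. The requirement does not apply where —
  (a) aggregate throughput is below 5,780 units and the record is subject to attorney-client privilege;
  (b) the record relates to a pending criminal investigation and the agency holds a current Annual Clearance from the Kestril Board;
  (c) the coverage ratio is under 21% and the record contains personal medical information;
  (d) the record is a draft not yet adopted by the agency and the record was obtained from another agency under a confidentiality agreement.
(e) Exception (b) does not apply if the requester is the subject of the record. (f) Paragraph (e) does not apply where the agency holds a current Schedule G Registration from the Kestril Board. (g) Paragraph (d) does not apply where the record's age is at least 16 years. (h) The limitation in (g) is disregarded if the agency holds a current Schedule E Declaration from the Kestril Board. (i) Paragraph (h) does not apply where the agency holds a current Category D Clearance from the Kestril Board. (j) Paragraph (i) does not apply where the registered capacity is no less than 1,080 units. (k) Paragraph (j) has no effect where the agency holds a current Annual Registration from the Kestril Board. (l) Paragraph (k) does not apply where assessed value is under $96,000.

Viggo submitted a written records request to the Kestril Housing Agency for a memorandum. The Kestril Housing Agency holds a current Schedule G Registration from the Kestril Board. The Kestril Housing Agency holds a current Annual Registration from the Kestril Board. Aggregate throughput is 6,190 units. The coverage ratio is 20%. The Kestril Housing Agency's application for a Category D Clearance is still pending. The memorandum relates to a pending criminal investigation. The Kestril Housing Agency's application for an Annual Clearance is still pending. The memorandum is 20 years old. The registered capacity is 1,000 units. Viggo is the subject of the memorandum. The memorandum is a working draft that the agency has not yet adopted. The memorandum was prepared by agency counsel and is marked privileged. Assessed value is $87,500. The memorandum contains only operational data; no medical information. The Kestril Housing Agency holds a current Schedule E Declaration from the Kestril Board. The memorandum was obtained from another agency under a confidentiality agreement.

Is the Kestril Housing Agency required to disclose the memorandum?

No — exception (d) applies; the Kestril Housing Agency is not required to disclose the memorandum.

Exception (a) requires that aggregate throughput is below 5,780 units; but aggregate throughput is 6,190 units, not below 5,780 units, so (a) is unavailable.
Exception (b) requires that the agency holds a current Annual Clearance from the Kestril Board; but no current Annual Clearance is held, so (b) is unavailable.
Exception (c) fails — the memorandum contains only operational data.
Exception (d)'s conditions are all satisfied: the memorandum is an unadopted draft; the memorandum was obtained under a confidentiality agreement. Under paragraphs (g)–(l): (g) is engaged (the record's age is 20 years, meeting the 16 years threshold), but yields to (h): (h) operates against (g): a current Schedule E Declaration is held. (i) is inapplicable (the Category D Clearance is not current), so (h) stands. (d) remains available.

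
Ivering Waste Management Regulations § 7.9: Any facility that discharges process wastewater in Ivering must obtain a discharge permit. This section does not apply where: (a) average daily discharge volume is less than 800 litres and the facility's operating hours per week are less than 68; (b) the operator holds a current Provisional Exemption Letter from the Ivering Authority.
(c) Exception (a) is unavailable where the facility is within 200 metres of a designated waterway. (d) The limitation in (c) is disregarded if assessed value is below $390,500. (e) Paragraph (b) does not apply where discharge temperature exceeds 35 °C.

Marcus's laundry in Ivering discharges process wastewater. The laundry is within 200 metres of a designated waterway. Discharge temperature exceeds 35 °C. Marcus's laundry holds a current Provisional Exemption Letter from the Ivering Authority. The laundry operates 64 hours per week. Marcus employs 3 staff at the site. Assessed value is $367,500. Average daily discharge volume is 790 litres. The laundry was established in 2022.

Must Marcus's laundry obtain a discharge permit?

No — exception (a) applies; Marcus's laundry is not required to obtain a discharge permit.

Exception (a)'s conditions are all satisfied: average daily discharge volume is 790 litres, less than the 800 litres limit; the facility's operating hours per week are 64, less than the 68 limit. As to paragraphs (c)–(d): (c) is engaged (the laundry is within 200 m of a designated waterway), but yields to (d): (d) operates against (c): assessed value is $367,500, below the $390,500 limit. So (a) applies.
Exception (b) is satisfied on its face — a current Provisional Exemption Letter is held. But: (e) operates against (b): discharge temperature exceeds 35 °C. Exception (b) does not apply.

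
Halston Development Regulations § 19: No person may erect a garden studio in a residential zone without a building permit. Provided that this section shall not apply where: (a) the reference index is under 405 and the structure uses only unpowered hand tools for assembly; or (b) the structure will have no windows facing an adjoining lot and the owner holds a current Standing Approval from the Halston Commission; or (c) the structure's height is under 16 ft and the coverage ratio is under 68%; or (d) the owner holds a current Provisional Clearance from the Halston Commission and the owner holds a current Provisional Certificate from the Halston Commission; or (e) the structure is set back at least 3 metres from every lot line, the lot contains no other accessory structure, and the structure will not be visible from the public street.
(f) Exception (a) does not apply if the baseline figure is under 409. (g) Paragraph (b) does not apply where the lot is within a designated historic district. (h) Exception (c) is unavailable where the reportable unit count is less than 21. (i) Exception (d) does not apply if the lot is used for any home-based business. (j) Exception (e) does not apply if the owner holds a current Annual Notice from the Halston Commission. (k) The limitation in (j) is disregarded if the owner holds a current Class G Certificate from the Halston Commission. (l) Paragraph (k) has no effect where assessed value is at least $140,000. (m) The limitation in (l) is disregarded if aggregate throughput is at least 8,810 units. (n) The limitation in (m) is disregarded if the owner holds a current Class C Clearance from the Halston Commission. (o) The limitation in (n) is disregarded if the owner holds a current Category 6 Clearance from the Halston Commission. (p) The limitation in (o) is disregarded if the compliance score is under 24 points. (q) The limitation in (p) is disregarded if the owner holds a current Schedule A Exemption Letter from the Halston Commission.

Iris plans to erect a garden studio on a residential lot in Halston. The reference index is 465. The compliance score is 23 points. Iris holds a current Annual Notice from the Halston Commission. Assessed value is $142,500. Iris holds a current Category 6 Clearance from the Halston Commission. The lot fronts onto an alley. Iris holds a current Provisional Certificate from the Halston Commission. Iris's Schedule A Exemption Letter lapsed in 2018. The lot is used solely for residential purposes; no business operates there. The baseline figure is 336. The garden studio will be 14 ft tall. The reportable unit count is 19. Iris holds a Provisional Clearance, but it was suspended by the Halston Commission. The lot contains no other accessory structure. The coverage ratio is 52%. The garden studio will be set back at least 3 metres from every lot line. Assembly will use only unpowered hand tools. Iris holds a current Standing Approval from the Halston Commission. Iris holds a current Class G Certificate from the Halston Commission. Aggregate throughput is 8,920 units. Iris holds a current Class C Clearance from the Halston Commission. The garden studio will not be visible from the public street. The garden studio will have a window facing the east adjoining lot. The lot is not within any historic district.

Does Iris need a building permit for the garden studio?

Yes — Iris must obtain a building permit.

Exception (a) requires that the reference index is under 405; but the reference index is 465, not under 405, so (a) is unavailable.
Exception (b) fails — a window faces an adjoining lot.
Exception (c)'s conditions are all satisfied: the structure's height is 14 ft, under the 16 ft limit; the coverage ratio is 52%, under the 68% limit. But applying paragraph (h): (h) operates — the reportable unit count is 19, less than the 21 limit. Exception (c) does not apply.
Exception (d) does not apply: no current Provisional Clearance is held.
All of (e)'s requirements are met (the setback is at least 3 m on every side; the lot has no other accessory structure; the structure will not be visible from the street). Turning to paragraphs (j)–(q): (j) operates against (e): a current Annual Notice is held. (k) operates (a current Class G Certificate is held), but is displaced by (l): (l) is engaged — assessed value is $142,500, meeting the $140,000 threshold. (m) is engaged (aggregate throughput is 8,920 units, meeting the 8,810 units threshold), but is overridden by (n): (n) is triggered — a current Class C Clearance is held. (o) is engaged (a current Category 6 Clearance is held), but yields to (p): (p) is engaged — the compliance score is 23 points, under the 24 points limit. (q) is not triggered (the Schedule A Exemption Letter is not current), so (p) stands. Exception (e) does not apply.
No exception is made out. Iris falls within the general rule.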